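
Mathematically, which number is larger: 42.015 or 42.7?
42.7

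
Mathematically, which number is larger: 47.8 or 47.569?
47.8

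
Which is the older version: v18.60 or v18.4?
v18.4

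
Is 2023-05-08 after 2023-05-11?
No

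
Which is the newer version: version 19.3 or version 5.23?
version 19.3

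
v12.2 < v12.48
True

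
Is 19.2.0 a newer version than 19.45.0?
No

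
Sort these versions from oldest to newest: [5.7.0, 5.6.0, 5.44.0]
[5.6.0, 5.7.0, 5.44.0]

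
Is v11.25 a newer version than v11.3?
Yes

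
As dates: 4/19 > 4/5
True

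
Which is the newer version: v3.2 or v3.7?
v3.7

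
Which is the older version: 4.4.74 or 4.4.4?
4.4.4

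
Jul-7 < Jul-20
True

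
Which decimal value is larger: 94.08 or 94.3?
94.3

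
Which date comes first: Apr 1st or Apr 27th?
Apr 1st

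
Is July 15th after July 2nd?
Yes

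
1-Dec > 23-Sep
True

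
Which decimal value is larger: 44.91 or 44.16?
44.91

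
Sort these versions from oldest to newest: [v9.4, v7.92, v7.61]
[v7.61, v7.92, v9.4]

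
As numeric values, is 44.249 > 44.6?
False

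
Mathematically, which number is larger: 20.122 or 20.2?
20.2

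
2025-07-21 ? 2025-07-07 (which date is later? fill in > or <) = >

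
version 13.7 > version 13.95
False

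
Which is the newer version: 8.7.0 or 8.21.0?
8.21.0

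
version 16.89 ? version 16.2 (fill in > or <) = >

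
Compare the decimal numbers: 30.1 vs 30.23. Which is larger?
30.23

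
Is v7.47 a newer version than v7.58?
No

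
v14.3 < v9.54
False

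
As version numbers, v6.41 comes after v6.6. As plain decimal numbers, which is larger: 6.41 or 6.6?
6.6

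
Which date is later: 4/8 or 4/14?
4/14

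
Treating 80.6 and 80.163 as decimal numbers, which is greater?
80.6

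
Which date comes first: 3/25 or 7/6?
3/25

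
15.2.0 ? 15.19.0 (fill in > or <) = <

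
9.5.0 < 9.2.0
False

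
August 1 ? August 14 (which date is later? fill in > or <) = <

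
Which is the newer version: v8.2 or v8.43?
v8.43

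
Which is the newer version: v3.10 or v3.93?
v3.93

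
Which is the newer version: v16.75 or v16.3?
v16.75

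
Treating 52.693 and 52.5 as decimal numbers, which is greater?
52.693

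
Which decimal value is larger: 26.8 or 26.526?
26.8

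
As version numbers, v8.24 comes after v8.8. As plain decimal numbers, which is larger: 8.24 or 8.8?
8.8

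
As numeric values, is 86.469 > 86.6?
False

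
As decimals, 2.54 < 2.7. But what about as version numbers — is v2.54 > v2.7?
True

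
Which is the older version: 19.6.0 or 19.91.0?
19.6.0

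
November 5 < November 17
True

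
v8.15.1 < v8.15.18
True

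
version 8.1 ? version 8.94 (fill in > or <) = <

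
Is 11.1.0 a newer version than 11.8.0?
No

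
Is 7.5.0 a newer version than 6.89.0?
Yes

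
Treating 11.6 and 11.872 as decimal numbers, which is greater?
11.872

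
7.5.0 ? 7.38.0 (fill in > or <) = <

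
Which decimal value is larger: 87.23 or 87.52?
87.52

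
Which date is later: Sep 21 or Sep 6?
Sep 21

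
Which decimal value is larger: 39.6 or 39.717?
39.717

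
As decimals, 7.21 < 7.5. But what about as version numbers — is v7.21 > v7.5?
True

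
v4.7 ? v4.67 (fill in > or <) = <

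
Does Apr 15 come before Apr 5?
No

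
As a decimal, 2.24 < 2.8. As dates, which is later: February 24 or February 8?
February 24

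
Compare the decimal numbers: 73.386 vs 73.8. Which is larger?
73.8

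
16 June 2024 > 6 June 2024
True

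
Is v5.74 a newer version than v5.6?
Yes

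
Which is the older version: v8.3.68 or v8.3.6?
v8.3.6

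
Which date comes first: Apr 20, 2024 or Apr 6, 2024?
Apr 6, 2024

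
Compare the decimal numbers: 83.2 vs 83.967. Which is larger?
83.967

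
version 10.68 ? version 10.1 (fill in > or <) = >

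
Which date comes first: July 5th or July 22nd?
July 5th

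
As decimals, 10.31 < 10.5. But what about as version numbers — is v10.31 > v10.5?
True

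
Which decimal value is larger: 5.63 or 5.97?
5.97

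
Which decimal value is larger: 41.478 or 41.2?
41.478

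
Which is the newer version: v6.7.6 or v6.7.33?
v6.7.33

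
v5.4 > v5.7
False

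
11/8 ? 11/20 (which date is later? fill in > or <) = <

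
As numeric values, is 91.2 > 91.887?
False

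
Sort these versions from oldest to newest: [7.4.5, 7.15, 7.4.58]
[7.4.5, 7.4.58, 7.15]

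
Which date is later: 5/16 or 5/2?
5/16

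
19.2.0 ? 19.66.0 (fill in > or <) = <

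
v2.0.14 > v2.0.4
True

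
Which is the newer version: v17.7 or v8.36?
v17.7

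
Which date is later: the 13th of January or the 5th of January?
the 13th of January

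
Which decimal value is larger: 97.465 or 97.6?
97.6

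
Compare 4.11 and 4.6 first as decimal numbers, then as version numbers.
As decimals: 4.11 < 4.6. As versions: v4.11 > v4.6 (minor version 11 > 6).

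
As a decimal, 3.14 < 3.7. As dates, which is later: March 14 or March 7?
March 14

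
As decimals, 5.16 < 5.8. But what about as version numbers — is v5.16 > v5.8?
True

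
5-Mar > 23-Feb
True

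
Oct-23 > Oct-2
True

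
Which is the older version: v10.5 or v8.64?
v8.64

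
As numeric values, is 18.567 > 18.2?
True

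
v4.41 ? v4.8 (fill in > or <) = >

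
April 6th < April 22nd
True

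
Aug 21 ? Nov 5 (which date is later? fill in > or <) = <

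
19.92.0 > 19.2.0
True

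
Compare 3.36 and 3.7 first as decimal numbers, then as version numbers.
As decimals: 3.36 < 3.7. As versions: v3.36 > v3.7 (minor version 36 > 7).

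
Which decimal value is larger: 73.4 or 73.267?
73.4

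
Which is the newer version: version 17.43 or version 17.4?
version 17.43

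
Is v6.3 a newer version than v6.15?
No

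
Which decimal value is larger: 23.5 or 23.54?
23.54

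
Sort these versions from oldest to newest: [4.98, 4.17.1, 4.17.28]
[4.17.1, 4.17.28, 4.98]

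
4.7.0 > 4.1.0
True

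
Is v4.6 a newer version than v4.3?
Yes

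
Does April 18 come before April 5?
No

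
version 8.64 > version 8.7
True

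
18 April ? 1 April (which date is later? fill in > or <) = >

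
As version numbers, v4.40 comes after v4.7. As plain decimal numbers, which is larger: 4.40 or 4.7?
4.7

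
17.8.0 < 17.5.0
False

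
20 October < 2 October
False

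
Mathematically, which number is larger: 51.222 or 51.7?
51.7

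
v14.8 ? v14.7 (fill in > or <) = >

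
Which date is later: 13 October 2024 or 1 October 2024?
13 October 2024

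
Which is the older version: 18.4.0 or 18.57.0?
18.4.0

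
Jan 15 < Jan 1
False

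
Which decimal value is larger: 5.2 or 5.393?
5.393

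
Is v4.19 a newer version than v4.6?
Yes. Version numbers are compared segment by segment as integers, not as decimals: minor version 19 > 6, so v4.19 > v4.6 (even though the decimal 4.19 < 4.6).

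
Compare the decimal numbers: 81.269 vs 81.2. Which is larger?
81.269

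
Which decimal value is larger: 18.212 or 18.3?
18.3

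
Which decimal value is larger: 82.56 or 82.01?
82.56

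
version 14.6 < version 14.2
False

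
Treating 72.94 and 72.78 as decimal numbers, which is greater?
72.94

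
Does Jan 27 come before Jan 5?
No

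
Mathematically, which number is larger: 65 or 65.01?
65.01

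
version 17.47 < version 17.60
True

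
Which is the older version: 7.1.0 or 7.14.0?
7.1.0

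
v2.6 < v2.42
True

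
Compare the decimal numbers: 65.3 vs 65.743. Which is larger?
65.743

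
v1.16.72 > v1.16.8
True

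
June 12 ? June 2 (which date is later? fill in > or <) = >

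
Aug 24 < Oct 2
True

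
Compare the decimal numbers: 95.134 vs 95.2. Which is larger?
95.2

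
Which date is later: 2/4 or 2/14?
2/14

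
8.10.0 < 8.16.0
True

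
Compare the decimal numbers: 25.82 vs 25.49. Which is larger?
25.82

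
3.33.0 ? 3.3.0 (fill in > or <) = >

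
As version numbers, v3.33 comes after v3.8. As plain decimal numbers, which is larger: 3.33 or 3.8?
3.8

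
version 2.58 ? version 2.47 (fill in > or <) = >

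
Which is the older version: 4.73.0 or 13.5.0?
4.73.0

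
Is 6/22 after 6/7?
Yes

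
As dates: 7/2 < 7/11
True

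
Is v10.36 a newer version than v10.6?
Yes. Version numbers are compared segment by segment as integers, not as decimals: minor version 36 > 6, so v10.36 > v10.6 (even though the decimal 10.36 < 10.6).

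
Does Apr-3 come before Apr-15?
Yes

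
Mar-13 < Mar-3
False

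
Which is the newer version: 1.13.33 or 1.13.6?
1.13.33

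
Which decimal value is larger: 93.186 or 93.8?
93.8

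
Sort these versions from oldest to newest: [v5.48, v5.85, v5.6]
[v5.6, v5.48, v5.85]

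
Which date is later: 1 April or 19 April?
19 April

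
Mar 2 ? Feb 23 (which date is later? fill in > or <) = >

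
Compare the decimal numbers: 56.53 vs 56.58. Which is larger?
56.58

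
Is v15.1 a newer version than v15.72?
No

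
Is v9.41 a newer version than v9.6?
Yes. Version numbers are compared segment by segment as integers, not as decimals: minor version 41 > 6, so v9.41 > v9.6 (even though the decimal 9.41 < 9.6).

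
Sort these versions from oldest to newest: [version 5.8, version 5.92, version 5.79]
[version 5.8, version 5.79, version 5.92]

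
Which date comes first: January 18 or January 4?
January 4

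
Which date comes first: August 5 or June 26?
June 26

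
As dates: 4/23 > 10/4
False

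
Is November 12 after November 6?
Yes. Day 12 comes after day 6 in November — this is a date comparison, not a decimal one (the decimal 11.12 would be smaller than 11.6).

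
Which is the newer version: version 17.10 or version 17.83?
version 17.83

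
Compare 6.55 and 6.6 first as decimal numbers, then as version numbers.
As decimals: 6.55 < 6.6. As versions: v6.55 > v6.6 (minor version 55 > 6).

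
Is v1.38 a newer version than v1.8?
Yes. Version numbers are compared segment by segment as integers, not as decimals: minor version 38 > 8, so v1.38 > v1.8 (even though the decimal 1.38 < 1.8).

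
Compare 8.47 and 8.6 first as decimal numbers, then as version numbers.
As decimals: 8.47 < 8.6. As versions: v8.47 > v8.6 (minor version 47 > 6).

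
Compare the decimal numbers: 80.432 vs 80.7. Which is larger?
80.7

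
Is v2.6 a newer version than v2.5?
Yes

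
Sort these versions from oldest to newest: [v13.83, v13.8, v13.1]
[v13.1, v13.8, v13.83]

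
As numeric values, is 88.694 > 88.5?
True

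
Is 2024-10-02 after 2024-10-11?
No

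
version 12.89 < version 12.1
False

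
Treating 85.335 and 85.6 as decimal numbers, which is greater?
85.6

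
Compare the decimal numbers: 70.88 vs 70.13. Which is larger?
70.88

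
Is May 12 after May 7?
Yes. Day 12 comes after day 7 in May — this is a date comparison, not a decimal one (the decimal 5.12 would be smaller than 5.7).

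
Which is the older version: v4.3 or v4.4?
v4.3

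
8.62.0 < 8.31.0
False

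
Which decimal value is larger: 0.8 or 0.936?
0.936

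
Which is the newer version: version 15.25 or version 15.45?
version 15.45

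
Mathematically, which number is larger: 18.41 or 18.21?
18.41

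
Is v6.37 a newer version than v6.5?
Yes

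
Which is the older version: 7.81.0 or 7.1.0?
7.1.0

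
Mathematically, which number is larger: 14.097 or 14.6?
14.6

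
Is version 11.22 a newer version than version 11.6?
Yes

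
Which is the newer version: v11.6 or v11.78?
v11.78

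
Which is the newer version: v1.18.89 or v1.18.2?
v1.18.89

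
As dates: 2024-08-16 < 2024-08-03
False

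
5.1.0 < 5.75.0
True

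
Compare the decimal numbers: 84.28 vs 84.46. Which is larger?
84.46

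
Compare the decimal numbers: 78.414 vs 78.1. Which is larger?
78.414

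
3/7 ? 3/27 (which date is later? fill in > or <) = <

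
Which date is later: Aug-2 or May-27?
Aug-2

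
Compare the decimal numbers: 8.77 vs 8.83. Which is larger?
8.83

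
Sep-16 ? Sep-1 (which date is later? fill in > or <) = >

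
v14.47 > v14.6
True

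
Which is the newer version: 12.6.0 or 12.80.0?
12.80.0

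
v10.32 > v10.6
True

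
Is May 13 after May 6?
Yes. Day 13 comes after day 6 in May — this is a date comparison, not a decimal one (the decimal 5.13 would be smaller than 5.6).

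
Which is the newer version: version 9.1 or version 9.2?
version 9.2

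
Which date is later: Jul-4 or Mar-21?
Jul-4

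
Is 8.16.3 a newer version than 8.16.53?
No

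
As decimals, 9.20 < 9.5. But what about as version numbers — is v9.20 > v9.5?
True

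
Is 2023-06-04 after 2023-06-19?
No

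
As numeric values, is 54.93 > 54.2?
True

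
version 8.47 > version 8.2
True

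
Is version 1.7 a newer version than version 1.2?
Yes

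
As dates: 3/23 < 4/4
True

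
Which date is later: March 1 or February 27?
March 1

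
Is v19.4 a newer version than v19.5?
No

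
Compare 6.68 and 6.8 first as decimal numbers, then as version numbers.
As decimals: 6.68 < 6.8. As versions: v6.68 > v6.8 (minor version 68 > 8).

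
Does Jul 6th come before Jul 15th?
Yes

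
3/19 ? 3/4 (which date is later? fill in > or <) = >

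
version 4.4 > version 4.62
False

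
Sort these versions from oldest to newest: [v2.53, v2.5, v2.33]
[v2.5, v2.33, v2.53]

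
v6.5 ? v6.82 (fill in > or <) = <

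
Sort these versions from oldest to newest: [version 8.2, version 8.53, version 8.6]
[version 8.2, version 8.6, version 8.53]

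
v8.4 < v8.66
True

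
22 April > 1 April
True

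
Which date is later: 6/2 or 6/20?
6/20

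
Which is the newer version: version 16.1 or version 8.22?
version 16.1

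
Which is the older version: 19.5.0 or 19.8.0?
19.5.0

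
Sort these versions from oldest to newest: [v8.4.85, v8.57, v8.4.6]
[v8.4.6, v8.4.85, v8.57]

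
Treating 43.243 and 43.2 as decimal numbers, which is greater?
43.243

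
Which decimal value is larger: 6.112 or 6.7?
6.7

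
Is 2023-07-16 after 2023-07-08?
Yes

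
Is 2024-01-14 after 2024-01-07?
Yes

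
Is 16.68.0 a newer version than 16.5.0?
Yes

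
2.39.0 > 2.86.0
False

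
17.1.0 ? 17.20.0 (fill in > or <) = <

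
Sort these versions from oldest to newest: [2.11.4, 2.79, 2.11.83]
[2.11.4, 2.11.83, 2.79]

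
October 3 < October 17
True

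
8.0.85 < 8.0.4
False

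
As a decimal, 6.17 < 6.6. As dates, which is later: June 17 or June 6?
June 17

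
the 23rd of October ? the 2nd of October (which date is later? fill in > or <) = >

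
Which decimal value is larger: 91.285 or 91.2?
91.285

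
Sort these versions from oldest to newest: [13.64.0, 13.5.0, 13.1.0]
[13.1.0, 13.5.0, 13.64.0]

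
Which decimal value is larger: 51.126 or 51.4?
51.4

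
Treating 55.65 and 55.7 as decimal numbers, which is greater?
55.7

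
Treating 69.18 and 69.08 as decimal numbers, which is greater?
69.18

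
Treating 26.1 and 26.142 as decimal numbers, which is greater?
26.142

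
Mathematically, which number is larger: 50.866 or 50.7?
50.866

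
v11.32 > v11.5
True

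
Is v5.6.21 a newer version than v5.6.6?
Yes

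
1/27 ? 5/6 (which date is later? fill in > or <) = <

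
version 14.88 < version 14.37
False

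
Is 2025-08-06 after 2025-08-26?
No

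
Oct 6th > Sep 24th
True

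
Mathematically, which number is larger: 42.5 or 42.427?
42.5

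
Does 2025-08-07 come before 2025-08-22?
Yes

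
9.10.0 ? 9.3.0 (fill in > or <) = >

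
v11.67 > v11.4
True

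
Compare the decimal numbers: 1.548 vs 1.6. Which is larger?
1.6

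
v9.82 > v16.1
False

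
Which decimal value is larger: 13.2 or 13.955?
13.955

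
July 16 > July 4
True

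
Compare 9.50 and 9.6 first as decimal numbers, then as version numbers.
As decimals: 9.50 < 9.6. As versions: v9.50 > v9.6 (minor version 50 > 6).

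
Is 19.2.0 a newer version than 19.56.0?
No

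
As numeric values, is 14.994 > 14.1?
True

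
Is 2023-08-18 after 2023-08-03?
Yes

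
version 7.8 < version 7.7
False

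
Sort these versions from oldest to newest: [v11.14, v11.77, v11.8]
[v11.8, v11.14, v11.77]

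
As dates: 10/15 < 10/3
False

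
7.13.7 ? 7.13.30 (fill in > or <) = <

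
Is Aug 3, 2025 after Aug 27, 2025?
No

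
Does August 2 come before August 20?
Yes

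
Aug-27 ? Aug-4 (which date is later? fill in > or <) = >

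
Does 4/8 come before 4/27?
Yes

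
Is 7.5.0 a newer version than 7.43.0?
No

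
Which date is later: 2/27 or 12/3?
12/3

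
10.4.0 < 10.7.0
True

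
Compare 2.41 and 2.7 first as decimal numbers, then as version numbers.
As decimals: 2.41 < 2.7. As versions: v2.41 > v2.7 (minor version 41 > 7).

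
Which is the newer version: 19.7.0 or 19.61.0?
19.61.0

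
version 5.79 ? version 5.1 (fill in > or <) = >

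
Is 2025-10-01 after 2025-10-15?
No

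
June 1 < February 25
False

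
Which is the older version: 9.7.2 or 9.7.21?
9.7.2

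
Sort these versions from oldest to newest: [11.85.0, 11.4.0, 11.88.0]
[11.4.0, 11.85.0, 11.88.0]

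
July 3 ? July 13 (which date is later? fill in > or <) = <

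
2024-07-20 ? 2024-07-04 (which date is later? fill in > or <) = >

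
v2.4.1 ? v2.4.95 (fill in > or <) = <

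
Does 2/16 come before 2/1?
No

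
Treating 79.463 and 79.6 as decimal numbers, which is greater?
79.6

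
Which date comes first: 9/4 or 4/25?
4/25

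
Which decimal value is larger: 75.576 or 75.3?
75.576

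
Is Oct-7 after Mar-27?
Yes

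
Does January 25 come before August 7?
Yes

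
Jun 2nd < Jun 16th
True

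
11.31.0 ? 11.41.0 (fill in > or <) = <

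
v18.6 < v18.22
True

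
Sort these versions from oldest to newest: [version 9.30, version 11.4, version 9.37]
[version 9.30, version 9.37, version 11.4]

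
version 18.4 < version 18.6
True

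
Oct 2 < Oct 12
True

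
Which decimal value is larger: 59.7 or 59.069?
59.7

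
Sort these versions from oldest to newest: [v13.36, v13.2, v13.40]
[v13.2, v13.36, v13.40]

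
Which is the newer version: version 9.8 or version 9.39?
version 9.39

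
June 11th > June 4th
True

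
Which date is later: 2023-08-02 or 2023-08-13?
2023-08-13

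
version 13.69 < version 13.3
False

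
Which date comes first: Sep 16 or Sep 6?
Sep 6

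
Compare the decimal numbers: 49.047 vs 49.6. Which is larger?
49.6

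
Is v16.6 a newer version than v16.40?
No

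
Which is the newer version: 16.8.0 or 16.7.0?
16.8.0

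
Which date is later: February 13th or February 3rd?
February 13th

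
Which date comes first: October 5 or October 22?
October 5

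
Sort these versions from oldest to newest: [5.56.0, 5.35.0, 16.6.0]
[5.35.0, 5.56.0, 16.6.0]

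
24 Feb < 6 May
True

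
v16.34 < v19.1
True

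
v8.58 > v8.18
True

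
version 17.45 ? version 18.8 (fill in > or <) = <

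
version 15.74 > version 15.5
True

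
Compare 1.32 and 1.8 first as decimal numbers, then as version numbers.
As decimals: 1.32 < 1.8. As versions: v1.32 > v1.8 (minor version 32 > 8).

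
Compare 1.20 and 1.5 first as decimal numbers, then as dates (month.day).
As decimals: 1.20 < 1.5. As dates: 1/20 is later than 1/5 (day 20 > day 5).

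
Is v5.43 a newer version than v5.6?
Yes. Version numbers are compared segment by segment as integers, not as decimals: minor version 43 > 6, so v5.43 > v5.6 (even though the decimal 5.43 < 5.6).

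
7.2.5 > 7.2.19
False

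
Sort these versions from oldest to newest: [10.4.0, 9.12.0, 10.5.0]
[9.12.0, 10.4.0, 10.5.0]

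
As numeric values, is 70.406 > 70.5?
False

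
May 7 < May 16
True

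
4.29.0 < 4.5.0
False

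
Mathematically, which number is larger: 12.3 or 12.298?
12.3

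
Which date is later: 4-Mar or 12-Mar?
12-Mar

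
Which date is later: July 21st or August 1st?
August 1st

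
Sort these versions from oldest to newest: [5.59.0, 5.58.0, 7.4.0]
[5.58.0, 5.59.0, 7.4.0]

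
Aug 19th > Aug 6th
True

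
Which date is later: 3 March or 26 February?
3 March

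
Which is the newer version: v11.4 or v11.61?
v11.61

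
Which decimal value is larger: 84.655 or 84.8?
84.8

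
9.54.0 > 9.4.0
True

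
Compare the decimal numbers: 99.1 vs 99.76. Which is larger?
99.76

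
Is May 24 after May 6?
Yes. Day 24 comes after day 6 in May — this is a date comparison, not a decimal one (the decimal 5.24 would be smaller than 5.6).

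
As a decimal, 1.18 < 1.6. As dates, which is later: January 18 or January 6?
January 18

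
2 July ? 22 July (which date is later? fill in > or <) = <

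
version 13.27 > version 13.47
False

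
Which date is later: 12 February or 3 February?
12 February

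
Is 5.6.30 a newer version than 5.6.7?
Yes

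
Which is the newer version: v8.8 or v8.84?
v8.84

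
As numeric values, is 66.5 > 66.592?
False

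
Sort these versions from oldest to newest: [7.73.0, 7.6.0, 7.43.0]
[7.6.0, 7.43.0, 7.73.0]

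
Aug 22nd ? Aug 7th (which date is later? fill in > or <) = >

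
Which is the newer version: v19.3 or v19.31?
v19.31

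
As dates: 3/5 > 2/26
True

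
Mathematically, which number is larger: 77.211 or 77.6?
77.6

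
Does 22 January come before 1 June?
Yes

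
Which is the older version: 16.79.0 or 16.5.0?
16.5.0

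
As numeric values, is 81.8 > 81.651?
True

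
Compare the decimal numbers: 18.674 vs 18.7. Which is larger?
18.7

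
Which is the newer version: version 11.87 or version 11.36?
version 11.87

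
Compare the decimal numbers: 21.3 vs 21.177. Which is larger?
21.3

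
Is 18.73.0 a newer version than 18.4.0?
Yes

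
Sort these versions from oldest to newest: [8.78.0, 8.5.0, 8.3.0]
[8.3.0, 8.5.0, 8.78.0]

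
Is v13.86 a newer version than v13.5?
Yes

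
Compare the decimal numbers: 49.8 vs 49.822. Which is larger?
49.822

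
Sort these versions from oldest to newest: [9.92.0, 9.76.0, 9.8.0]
[9.8.0, 9.76.0, 9.92.0]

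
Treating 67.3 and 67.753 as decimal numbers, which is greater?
67.753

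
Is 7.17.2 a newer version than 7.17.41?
No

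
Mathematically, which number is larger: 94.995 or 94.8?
94.995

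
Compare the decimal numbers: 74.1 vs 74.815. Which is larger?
74.815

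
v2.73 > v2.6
True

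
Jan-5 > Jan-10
False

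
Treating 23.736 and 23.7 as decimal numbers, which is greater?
23.736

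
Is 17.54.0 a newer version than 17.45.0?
Yes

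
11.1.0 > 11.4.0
False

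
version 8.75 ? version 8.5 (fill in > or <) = >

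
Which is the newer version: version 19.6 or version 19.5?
version 19.6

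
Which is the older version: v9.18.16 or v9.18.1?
v9.18.1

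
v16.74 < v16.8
False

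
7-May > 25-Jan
True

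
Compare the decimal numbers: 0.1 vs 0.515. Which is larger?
0.515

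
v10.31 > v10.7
True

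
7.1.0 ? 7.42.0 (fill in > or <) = <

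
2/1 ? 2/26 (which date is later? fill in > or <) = <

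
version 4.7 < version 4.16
True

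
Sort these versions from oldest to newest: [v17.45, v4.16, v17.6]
[v4.16, v17.6, v17.45]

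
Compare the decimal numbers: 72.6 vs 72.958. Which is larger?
72.958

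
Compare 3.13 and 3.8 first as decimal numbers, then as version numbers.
As decimals: 3.13 < 3.8. As versions: v3.13 > v3.8 (minor version 13 > 8).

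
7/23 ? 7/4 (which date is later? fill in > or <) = >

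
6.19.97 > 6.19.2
True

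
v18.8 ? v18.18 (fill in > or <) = <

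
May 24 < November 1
True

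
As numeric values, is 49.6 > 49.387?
True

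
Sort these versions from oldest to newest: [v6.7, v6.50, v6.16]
[v6.7, v6.16, v6.50]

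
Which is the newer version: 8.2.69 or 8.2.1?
8.2.69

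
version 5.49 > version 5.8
True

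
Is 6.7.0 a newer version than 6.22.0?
No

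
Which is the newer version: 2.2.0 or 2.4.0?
2.4.0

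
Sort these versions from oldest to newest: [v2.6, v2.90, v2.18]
[v2.6, v2.18, v2.90]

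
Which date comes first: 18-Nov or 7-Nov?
7-Nov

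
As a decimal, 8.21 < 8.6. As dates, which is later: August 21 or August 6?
August 21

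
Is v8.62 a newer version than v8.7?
Yes. Version numbers are compared segment by segment as integers, not as decimals: minor version 62 > 7, so v8.62 > v8.7 (even though the decimal 8.62 < 8.7).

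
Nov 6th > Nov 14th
False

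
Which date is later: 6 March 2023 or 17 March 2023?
17 March 2023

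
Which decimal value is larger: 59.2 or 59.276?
59.276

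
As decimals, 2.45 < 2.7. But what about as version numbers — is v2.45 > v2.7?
True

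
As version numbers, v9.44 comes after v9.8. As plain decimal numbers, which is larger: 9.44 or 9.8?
9.8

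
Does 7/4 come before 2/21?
No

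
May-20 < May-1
False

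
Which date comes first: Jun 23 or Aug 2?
Jun 23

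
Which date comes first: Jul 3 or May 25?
May 25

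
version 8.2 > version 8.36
False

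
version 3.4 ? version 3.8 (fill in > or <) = <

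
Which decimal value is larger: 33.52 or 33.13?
33.52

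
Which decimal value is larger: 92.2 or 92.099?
92.2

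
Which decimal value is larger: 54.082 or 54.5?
54.5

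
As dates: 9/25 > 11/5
False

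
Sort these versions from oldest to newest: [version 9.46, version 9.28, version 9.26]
[version 9.26, version 9.28, version 9.46]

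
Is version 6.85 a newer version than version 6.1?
Yes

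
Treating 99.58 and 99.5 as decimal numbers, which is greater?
99.58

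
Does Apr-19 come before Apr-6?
No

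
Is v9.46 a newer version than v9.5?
Yes. Version numbers are compared segment by segment as integers, not as decimals: minor version 46 > 5, so v9.46 > v9.5 (even though the decimal 9.46 < 9.5).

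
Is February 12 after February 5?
Yes. Day 12 comes after day 5 in February — this is a date comparison, not a decimal one (the decimal 2.12 would be smaller than 2.5).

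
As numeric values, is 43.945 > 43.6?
True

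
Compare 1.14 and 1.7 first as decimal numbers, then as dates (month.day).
As decimals: 1.14 < 1.7. As dates: 1/14 is later than 1/7 (day 14 > day 7).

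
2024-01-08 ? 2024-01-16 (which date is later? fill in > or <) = <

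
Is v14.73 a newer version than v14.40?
Yes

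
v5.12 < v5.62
True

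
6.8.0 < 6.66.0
True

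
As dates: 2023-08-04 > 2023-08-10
False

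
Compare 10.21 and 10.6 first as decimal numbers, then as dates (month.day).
As decimals: 10.21 < 10.6. As dates: 10/21 is later than 10/6 (day 21 > day 6).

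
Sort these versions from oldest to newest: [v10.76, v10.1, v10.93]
[v10.1, v10.76, v10.93]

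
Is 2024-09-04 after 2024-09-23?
No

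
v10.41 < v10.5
False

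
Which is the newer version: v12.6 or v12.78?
v12.78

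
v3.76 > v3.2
True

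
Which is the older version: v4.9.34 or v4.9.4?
v4.9.4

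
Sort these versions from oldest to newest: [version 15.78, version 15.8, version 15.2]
[version 15.2, version 15.8, version 15.78]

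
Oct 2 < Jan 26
False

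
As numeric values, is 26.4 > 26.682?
False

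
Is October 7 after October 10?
No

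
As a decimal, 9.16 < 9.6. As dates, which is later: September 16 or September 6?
September 16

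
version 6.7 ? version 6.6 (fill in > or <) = >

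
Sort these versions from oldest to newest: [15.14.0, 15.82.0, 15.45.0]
[15.14.0, 15.45.0, 15.82.0]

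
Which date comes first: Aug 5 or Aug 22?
Aug 5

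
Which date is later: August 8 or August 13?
August 13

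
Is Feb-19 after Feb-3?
Yes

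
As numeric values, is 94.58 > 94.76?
False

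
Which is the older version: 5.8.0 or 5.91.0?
5.8.0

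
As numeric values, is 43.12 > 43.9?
False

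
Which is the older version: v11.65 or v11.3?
v11.3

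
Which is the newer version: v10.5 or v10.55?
v10.55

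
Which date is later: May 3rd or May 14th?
May 14th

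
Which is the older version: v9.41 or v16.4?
v9.41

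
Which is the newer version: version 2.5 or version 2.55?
version 2.55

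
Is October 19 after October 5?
Yes. Day 19 comes after day 5 in October — this is a date comparison, not a decimal one (the decimal 10.19 would be smaller than 10.5).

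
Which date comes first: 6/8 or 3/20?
3/20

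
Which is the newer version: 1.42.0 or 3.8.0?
3.8.0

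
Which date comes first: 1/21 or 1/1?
1/1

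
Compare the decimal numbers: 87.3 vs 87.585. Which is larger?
87.585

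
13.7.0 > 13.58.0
False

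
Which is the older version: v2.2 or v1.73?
v1.73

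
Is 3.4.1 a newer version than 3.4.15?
No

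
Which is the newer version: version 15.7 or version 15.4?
version 15.7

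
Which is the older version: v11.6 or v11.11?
v11.6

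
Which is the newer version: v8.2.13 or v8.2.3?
v8.2.13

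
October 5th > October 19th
False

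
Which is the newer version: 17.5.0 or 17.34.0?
17.34.0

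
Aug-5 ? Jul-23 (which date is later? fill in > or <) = >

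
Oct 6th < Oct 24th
True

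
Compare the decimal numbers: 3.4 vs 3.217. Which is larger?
3.4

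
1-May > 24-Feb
True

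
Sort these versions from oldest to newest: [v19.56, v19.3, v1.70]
[v1.70, v19.3, v19.56]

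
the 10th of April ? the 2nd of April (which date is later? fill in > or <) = >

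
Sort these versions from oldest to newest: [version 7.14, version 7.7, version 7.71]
[version 7.7, version 7.14, version 7.71]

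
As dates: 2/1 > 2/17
False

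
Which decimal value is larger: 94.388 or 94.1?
94.388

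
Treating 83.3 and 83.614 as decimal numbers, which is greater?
83.614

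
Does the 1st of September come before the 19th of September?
Yes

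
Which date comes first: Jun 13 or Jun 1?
Jun 1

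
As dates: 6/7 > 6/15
False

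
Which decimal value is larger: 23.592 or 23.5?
23.592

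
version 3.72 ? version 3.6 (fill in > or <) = >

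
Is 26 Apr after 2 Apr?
Yes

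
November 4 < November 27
True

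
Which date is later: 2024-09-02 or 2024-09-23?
2024-09-23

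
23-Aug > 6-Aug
True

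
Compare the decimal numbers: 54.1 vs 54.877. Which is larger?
54.877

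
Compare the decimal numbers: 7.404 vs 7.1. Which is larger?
7.404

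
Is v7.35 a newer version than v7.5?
Yes. Version numbers are compared segment by segment as integers, not as decimals: minor version 35 > 5, so v7.35 > v7.5 (even though the decimal 7.35 < 7.5).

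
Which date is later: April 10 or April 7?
April 10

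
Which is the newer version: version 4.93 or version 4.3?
version 4.93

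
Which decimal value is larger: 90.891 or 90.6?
90.891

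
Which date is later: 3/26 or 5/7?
5/7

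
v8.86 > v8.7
True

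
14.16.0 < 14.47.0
True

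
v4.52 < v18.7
True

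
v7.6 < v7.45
True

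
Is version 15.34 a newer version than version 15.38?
No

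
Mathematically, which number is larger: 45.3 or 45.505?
45.505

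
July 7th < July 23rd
True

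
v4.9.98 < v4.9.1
False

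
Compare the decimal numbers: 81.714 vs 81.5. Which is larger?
81.714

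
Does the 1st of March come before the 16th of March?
Yes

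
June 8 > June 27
False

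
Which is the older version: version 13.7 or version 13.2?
version 13.2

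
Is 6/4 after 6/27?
No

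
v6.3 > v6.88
False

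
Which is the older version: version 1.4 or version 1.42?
version 1.4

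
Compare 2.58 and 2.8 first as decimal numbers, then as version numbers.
As decimals: 2.58 < 2.8. As versions: v2.58 > v2.8 (minor version 58 > 8).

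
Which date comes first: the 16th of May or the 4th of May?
the 4th of May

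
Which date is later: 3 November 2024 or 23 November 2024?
23 November 2024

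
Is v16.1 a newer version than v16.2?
No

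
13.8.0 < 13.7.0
False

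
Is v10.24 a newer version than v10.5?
Yes. Version numbers are compared segment by segment as integers, not as decimals: minor version 24 > 5, so v10.24 > v10.5 (even though the decimal 10.24 < 10.5).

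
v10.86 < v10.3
False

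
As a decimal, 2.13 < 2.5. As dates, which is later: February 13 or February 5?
February 13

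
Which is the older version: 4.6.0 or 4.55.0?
4.6.0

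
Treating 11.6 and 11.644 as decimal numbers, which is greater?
11.644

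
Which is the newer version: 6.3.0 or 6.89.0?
6.89.0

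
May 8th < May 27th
True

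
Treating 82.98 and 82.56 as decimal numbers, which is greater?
82.98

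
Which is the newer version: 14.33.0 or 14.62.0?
14.62.0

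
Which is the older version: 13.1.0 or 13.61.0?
13.1.0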